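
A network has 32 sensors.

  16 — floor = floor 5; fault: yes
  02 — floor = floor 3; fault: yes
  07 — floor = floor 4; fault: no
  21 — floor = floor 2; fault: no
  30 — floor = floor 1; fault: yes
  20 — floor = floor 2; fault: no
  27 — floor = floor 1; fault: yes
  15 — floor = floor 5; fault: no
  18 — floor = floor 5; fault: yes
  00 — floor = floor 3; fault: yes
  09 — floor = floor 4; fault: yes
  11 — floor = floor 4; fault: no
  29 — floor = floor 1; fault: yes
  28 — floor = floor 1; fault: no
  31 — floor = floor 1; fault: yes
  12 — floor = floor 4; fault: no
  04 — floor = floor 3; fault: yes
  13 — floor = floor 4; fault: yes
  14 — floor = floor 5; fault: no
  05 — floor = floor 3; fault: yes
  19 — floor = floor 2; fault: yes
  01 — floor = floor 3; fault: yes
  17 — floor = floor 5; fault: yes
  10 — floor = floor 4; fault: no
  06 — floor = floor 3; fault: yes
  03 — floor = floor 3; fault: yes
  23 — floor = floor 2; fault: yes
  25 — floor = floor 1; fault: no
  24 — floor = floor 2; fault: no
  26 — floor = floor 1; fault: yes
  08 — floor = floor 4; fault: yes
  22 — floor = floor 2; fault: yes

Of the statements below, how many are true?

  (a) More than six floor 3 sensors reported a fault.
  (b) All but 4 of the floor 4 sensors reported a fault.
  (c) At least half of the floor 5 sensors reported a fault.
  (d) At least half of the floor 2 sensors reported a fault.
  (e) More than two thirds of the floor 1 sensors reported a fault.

5

(a) floor 3: |A| = 7, |A ∩ B| = 7; needs |A ∩ B| > 6 — true.
(b) floor 4: |A| = 7, |A ∩ B| = 3; needs |A ∖ B| = 4 — true.
(c) floor 5: |A| = 5, |A ∩ B| = 3; needs |A ∩ B| ≥ |A ∖ B| — true.
(d) floor 2: |A| = 6, |A ∩ B| = 3; needs |A ∩ B| ≥ |A ∖ B| — true.
(e) floor 1: |A| = 7, |A ∩ B| = 5; needs |A ∩ B| / |A| > 2/3 — true.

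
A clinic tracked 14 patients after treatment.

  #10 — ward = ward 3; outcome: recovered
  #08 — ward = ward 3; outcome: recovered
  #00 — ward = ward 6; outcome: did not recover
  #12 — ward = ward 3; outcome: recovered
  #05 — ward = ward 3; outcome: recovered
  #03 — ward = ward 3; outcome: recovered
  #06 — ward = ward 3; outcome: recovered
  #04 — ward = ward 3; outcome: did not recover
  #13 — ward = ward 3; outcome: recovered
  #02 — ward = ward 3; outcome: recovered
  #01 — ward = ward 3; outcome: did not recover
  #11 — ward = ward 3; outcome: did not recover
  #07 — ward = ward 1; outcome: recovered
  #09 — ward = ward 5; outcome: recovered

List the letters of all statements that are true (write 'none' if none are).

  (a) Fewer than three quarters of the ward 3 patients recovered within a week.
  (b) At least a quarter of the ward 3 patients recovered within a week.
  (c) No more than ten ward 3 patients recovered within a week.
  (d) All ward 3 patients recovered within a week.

(a), (b), (c)

|A| = 11, |A ∩ B| = 8, |A ∖ B| = 3.
(a) |A ∩ B| / |A| < 3/4: holds.
(b) |A ∩ B| / |A| ≥ 1/4: holds.
(c) |A ∩ B| ≤ 10: holds.
(d) A ⊆ B, i.e. every element of A is in B (|A ∖ B| = 0): fails.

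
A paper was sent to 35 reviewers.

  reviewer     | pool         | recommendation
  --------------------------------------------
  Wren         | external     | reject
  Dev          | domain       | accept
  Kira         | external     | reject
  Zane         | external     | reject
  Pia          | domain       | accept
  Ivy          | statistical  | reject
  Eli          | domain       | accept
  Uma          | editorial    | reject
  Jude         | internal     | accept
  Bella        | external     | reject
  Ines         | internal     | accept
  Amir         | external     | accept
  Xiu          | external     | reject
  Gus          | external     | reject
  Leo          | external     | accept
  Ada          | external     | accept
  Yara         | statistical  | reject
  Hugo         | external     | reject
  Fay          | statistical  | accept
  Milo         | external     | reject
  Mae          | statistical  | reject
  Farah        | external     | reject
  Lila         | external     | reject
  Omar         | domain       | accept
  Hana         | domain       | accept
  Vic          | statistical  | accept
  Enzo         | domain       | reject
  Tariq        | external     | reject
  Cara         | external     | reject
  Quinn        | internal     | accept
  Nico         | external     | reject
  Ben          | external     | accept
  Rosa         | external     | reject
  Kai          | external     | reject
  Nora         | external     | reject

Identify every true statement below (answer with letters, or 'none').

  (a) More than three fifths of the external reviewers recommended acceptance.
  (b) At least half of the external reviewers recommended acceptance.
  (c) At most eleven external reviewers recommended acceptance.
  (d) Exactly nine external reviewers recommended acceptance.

(c)

|A| = 20, |A ∩ B| = 4, |A ∖ B| = 16.
(a) |A ∩ B| / |A| > 3/5: fails.
(b) |A ∩ B| ≥ |A ∖ B|: fails.
(c) |A ∩ B| ≤ 11: holds.
(d) |A ∩ B| = 9: fails.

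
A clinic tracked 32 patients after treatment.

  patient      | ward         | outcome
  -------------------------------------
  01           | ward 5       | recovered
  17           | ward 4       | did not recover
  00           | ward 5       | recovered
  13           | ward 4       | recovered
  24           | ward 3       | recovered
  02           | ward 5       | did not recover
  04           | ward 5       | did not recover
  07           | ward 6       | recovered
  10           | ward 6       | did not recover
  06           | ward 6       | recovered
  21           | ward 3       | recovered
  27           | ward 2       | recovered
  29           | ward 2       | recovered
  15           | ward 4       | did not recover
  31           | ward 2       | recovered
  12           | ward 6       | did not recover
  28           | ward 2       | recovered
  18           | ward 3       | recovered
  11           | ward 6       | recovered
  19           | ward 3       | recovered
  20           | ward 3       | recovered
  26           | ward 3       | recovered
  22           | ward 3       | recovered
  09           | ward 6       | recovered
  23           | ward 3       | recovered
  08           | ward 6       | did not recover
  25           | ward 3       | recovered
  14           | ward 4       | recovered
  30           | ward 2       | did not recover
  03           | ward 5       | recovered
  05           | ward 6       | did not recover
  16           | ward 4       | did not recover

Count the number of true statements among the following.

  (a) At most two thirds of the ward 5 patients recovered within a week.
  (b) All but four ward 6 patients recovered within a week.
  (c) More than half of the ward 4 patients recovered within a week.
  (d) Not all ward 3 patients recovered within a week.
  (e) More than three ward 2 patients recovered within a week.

3

(a) ward 5: |A| = 5, |A ∩ B| = 3; needs |A ∩ B| / |A| ≤ 2/3 — true.
(b) ward 6: |A| = 8, |A ∩ B| = 4; needs |A ∖ B| = 4 — true.
(c) ward 4: |A| = 5, |A ∩ B| = 2; needs |A ∩ B| > |A ∖ B| — false.
(d) ward 3: |A| = 9, |A ∩ B| = 9; needs A ⊄ B (|A ∖ B| ≥ 1) — false.
(e) ward 2: |A| = 5, |A ∩ B| = 4; needs |A ∩ B| > 3 — true.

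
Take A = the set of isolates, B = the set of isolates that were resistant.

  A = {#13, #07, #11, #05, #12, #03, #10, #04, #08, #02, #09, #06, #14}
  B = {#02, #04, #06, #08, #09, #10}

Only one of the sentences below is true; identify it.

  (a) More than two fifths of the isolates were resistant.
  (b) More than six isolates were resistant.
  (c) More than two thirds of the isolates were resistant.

(a)

|A| = 13, |A ∩ B| = 6, |A ∖ B| = 7.
(a) requires |A ∩ B| / |A| > 2/5: true.
(b) requires |A ∩ B| > 6: false.
(c) requires |A ∩ B| / |A| > 2/3: false.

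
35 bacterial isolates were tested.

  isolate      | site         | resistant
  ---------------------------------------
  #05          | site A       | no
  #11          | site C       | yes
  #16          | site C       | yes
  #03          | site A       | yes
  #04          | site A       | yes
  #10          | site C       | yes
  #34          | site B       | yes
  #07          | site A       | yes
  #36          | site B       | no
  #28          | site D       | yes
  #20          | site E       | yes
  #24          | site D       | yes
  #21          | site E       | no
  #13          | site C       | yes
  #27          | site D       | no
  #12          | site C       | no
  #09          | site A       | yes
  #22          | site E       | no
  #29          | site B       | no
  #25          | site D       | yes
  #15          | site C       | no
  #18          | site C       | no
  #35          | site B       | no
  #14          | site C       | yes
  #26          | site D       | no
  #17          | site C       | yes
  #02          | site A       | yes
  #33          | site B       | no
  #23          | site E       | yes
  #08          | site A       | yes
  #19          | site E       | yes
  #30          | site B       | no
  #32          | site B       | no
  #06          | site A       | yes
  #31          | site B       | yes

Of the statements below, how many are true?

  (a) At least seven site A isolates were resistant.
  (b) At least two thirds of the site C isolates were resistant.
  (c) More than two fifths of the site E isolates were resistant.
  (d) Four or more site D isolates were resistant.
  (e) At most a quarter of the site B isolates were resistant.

4

(a) site A: |A| = 8, |A ∩ B| = 7; needs |A ∩ B| ≥ 7 — true.
(b) site C: |A| = 9, |A ∩ B| = 6; needs |A ∩ B| / |A| ≥ 2/3 — true.
(c) site E: |A| = 5, |A ∩ B| = 3; needs |A ∩ B| / |A| > 2/5 — true.
(d) site D: |A| = 5, |A ∩ B| = 3; needs |A ∩ B| ≥ 4 — false.
(e) site B: |A| = 8, |A ∩ B| = 2; needs |A ∩ B| / |A| ≤ 1/4 — true.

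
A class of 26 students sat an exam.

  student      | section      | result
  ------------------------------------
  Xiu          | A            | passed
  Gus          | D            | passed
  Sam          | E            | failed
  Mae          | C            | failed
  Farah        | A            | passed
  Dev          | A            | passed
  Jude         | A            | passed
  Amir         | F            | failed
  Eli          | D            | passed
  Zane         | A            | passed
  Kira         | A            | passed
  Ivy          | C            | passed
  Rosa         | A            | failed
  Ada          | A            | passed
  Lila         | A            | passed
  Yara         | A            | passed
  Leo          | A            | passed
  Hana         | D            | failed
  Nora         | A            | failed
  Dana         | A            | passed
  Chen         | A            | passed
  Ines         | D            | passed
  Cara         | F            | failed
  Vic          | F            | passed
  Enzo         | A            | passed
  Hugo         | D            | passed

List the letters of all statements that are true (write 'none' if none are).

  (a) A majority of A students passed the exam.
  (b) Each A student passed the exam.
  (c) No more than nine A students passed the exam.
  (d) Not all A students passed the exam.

|A| = 15, |A ∩ B| = 13, |A ∖ B| = 2.
(a) |A ∩ B| > |A ∖ B|: holds.
(b) A ⊆ B, i.e. every element of A is in B (|A ∖ B| = 0): fails.
(c) |A ∩ B| ≤ 9: fails.
(d) A ⊄ B (|A ∖ B| ≥ 1): holds.

(a), (d)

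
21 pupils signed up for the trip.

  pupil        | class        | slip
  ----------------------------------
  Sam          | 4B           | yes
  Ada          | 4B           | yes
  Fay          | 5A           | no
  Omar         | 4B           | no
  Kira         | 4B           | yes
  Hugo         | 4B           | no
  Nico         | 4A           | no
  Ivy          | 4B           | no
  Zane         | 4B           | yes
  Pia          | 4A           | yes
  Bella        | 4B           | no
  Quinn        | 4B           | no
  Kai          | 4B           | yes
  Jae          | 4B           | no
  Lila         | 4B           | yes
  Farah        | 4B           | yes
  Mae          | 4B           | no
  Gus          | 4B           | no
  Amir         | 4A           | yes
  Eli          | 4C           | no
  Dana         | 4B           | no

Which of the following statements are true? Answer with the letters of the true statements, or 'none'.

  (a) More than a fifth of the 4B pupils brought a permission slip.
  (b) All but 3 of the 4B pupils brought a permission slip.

(a)

|A| = 16, |A ∩ B| = 7, |A ∖ B| = 9.
(a) |A ∩ B| / |A| > 1/5: holds.
(b) |A ∖ B| = 3: fails.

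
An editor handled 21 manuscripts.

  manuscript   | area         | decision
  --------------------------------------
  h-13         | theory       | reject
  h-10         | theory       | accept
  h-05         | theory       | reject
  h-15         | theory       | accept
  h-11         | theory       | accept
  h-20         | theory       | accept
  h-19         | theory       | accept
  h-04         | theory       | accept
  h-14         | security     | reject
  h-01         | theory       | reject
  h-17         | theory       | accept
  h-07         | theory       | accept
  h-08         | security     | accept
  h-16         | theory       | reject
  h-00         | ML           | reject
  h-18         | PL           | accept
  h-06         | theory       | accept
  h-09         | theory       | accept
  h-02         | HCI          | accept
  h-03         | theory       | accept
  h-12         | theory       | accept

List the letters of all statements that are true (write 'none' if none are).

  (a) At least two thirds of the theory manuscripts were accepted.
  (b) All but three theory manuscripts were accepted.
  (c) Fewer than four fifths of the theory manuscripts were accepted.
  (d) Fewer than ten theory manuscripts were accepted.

|A| = 16, |A ∩ B| = 12, |A ∖ B| = 4.
(a) |A ∩ B| / |A| ≥ 2/3: holds.
(b) |A ∖ B| = 3: fails.
(c) |A ∩ B| / |A| < 4/5: holds.
(d) |A ∩ B| < 10: fails.

(a), (c)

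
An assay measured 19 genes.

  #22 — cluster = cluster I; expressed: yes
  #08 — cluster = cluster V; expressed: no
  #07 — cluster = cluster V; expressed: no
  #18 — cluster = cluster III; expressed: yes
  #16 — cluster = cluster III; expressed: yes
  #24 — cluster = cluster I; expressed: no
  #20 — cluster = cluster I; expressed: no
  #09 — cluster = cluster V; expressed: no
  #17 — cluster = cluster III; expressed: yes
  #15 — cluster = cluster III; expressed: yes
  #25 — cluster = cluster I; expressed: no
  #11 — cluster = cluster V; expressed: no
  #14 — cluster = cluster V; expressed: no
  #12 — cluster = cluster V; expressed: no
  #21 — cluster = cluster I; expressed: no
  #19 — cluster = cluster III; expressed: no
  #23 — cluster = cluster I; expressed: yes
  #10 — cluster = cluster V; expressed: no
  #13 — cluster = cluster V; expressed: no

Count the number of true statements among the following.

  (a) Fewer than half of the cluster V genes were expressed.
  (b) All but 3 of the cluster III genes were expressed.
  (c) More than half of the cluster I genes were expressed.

1

(a) cluster V: |A| = 8, |A ∩ B| = 0; needs |A ∩ B| < |A ∖ B| — true.
(b) cluster III: |A| = 5, |A ∩ B| = 4; needs |A ∖ B| = 3 — false.
(c) cluster I: |A| = 6, |A ∩ B| = 2; needs |A ∩ B| > |A ∖ B| — false.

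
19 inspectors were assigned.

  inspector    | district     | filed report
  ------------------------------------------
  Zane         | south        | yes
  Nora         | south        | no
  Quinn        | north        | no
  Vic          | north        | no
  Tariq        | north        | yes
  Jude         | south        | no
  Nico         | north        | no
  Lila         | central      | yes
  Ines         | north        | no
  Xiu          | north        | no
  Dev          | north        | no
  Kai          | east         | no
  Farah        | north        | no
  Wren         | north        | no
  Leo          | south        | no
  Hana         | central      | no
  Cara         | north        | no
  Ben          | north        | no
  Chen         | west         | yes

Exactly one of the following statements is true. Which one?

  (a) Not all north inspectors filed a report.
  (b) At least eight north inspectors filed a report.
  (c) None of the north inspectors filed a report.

(a)

|A| = 11, |A ∩ B| = 1, |A ∖ B| = 10.
(a) requires A ⊄ B (|A ∖ B| ≥ 1): true.
(b) requires |A ∩ B| ≥ 8: false.
(c) requires A ∩ B = ∅ (|A ∩ B| = 0): false.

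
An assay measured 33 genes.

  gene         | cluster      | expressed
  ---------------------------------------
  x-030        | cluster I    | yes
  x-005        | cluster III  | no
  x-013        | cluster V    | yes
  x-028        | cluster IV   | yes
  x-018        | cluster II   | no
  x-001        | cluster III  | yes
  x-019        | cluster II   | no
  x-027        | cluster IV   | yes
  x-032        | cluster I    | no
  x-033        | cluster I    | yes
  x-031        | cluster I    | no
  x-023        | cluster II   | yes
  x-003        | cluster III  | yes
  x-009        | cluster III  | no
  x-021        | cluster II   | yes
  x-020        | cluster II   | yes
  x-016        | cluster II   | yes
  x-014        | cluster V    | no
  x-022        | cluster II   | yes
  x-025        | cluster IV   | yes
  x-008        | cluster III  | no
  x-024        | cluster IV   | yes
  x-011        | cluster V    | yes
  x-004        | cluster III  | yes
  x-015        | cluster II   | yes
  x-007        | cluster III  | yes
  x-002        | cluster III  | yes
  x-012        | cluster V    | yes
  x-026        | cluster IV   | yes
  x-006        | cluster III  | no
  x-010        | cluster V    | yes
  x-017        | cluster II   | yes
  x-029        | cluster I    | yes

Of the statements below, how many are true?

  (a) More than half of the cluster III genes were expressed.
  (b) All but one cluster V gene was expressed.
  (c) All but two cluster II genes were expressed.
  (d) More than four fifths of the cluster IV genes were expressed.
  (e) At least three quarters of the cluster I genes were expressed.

4

(a) cluster III: |A| = 9, |A ∩ B| = 5; needs |A ∩ B| > |A ∖ B| — true.
(b) cluster V: |A| = 5, |A ∩ B| = 4; needs |A ∖ B| = 1 — true.
(c) cluster II: |A| = 9, |A ∩ B| = 7; needs |A ∖ B| = 2 — true.
(d) cluster IV: |A| = 5, |A ∩ B| = 5; needs |A ∩ B| / |A| > 4/5 — true.
(e) cluster I: |A| = 5, |A ∩ B| = 3; needs |A ∩ B| / |A| ≥ 3/4 — false.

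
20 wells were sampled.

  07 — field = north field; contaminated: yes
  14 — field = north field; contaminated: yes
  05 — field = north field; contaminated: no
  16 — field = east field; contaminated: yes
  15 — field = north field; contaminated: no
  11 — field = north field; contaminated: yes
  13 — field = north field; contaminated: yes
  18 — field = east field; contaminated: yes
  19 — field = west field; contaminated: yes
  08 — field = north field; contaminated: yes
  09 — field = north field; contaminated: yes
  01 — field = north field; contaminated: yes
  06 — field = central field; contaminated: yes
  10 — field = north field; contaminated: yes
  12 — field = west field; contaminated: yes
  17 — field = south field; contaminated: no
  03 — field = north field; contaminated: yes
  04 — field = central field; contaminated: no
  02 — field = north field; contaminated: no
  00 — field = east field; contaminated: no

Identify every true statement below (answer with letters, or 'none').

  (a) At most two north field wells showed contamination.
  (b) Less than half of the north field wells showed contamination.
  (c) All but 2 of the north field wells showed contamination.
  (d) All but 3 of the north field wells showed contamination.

(d)

|A| = 12, |A ∩ B| = 9, |A ∖ B| = 3.
(a) |A ∩ B| ≤ 2: fails.
(b) |A ∩ B| < |A ∖ B|: fails.
(c) |A ∖ B| = 2: fails.
(d) |A ∖ B| = 3: holds.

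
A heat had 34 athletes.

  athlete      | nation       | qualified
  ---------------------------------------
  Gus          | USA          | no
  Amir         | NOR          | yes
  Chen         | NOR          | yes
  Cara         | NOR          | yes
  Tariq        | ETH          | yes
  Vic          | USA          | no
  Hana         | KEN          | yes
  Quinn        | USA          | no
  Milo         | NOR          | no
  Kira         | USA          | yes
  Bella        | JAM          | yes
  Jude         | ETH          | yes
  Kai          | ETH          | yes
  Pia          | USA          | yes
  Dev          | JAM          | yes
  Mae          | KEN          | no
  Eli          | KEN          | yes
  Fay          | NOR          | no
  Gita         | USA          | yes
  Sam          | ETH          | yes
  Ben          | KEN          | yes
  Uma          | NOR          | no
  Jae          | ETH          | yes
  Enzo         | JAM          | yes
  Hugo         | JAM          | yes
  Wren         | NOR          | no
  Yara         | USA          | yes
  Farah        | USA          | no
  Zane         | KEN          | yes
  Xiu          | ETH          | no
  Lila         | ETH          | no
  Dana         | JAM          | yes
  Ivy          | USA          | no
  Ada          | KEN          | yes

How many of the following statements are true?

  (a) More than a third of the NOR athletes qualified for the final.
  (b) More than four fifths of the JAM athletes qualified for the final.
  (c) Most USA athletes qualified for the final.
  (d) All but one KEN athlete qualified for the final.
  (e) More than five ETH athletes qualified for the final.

(a) NOR: |A| = 7, |A ∩ B| = 3; needs |A ∩ B| / |A| > 1/3 — true.
(b) JAM: |A| = 5, |A ∩ B| = 5; needs |A ∩ B| / |A| > 4/5 — true.
(c) USA: |A| = 9, |A ∩ B| = 4; needs |A ∩ B| > |A ∖ B| — false.
(d) KEN: |A| = 6, |A ∩ B| = 5; needs |A ∖ B| = 1 — true.
(e) ETH: |A| = 7, |A ∩ B| = 5; needs |A ∩ B| > 5 — false.

3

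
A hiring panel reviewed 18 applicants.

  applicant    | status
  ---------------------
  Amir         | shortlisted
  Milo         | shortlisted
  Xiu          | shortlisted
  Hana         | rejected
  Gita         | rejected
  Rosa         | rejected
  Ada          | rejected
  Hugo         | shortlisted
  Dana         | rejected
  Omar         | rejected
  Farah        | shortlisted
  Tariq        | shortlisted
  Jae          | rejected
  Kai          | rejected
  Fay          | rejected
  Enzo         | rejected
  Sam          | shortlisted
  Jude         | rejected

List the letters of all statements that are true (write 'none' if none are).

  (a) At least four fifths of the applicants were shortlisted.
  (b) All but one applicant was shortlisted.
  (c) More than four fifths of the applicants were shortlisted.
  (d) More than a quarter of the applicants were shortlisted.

(d)

|A| = 18, |A ∩ B| = 7, |A ∖ B| = 11.
(a) |A ∩ B| / |A| ≥ 4/5: fails.
(b) |A ∖ B| = 1: fails.
(c) |A ∩ B| / |A| > 4/5: fails.
(d) |A ∩ B| / |A| > 1/4: holds.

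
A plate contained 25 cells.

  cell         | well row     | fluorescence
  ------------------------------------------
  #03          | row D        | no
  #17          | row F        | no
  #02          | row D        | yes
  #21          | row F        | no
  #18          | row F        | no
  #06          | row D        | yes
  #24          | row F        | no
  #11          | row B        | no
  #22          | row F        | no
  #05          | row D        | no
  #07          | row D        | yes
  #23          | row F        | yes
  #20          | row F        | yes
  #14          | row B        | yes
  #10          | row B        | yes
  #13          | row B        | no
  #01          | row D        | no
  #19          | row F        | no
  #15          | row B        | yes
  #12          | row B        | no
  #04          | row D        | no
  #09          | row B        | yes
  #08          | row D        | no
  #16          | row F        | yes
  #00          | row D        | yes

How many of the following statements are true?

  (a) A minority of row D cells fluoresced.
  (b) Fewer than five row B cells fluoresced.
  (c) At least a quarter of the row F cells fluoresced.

(a) row D: |A| = 9, |A ∩ B| = 4; needs |A ∩ B| < |A ∖ B| — true.
(b) row B: |A| = 7, |A ∩ B| = 4; needs |A ∩ B| < 5 — true.
(c) row F: |A| = 9, |A ∩ B| = 3; needs |A ∩ B| / |A| ≥ 1/4 — true.

3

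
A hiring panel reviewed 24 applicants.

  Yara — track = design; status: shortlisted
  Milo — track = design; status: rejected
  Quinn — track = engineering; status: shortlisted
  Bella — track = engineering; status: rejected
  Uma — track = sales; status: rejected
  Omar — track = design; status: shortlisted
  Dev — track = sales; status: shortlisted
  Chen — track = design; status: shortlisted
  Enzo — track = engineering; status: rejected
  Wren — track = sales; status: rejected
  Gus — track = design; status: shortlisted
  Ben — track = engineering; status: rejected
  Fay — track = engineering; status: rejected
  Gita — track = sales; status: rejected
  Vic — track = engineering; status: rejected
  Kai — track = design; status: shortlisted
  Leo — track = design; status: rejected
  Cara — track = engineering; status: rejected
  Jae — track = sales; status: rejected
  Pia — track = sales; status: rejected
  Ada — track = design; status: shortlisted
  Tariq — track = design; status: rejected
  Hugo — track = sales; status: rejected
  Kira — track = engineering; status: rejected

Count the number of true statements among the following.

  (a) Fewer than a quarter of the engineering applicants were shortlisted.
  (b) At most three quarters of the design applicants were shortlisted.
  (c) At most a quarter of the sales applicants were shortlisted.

(a) engineering: |A| = 8, |A ∩ B| = 1; needs |A ∩ B| / |A| < 1/4 — true.
(b) design: |A| = 9, |A ∩ B| = 6; needs |A ∩ B| / |A| ≤ 3/4 — true.
(c) sales: |A| = 7, |A ∩ B| = 1; needs |A ∩ B| / |A| ≤ 1/4 — true.

3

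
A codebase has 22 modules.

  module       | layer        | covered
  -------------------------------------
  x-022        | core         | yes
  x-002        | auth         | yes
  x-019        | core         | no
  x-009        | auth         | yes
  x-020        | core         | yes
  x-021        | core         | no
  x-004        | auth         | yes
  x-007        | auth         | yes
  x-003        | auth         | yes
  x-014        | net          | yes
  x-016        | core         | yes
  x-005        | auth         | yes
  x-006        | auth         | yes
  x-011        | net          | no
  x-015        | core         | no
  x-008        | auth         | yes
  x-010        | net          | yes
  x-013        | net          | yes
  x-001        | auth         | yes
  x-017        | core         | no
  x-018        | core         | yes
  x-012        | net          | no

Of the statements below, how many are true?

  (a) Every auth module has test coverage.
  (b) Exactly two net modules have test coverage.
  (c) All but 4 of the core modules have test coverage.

(a) auth: |A| = 9, |A ∩ B| = 9; needs A ⊆ B, i.e. every element of A is in B (|A ∖ B| = 0) — true.
(b) net: |A| = 5, |A ∩ B| = 3; needs |A ∩ B| = 2 — false.
(c) core: |A| = 8, |A ∩ B| = 4; needs |A ∖ B| = 4 — true.

2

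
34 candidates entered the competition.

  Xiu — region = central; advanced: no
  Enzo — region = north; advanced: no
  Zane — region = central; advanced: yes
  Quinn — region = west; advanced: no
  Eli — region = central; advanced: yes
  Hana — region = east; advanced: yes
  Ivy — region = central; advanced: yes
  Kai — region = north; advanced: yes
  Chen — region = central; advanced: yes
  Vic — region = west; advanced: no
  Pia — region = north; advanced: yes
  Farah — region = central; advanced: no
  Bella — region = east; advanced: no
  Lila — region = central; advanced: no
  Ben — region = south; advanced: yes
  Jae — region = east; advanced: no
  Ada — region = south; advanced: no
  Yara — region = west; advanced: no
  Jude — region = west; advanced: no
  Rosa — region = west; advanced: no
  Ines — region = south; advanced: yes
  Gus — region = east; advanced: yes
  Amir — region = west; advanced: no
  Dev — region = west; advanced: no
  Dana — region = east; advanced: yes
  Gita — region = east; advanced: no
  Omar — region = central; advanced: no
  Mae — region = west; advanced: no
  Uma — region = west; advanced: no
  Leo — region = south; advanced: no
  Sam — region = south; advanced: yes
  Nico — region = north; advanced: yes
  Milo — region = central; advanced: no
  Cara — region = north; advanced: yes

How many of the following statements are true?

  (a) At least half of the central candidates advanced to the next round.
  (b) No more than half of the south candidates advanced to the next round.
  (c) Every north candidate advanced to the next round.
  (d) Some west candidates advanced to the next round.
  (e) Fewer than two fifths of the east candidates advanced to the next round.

0

(a) central: |A| = 9, |A ∩ B| = 4; needs |A ∩ B| ≥ |A ∖ B| — false.
(b) south: |A| = 5, |A ∩ B| = 3; needs |A ∩ B| ≤ |A ∖ B| — false.
(c) north: |A| = 5, |A ∩ B| = 4; needs A ⊆ B, i.e. every element of A is in B (|A ∖ B| = 0) — false.
(d) west: |A| = 9, |A ∩ B| = 0; needs A ∩ B ≠ ∅ (|A ∩ B| ≥ 1) — false.
(e) east: |A| = 6, |A ∩ B| = 3; needs |A ∩ B| / |A| < 2/5 — false.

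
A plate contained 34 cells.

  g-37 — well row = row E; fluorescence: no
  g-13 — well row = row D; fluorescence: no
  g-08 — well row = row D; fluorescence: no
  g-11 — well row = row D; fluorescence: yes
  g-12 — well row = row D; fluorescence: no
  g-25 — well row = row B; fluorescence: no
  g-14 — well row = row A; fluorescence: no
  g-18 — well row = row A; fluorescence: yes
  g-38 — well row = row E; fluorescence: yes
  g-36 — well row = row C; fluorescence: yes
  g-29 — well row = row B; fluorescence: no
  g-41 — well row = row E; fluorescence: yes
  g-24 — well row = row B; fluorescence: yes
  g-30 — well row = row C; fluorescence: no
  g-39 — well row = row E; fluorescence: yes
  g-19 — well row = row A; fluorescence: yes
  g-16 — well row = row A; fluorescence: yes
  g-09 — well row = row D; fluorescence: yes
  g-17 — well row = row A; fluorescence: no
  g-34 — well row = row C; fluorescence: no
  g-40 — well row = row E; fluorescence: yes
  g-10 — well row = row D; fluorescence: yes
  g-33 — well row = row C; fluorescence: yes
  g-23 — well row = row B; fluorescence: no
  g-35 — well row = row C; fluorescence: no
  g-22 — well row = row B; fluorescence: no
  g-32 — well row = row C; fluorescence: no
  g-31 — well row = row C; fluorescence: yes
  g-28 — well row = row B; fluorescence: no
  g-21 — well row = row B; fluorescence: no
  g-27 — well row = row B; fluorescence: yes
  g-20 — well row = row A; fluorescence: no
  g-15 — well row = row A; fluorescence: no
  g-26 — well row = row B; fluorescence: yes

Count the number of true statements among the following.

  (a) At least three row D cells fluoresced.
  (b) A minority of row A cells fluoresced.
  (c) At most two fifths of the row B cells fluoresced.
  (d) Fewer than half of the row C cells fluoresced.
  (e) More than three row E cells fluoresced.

(a) row D: |A| = 6, |A ∩ B| = 3; needs |A ∩ B| ≥ 3 — true.
(b) row A: |A| = 7, |A ∩ B| = 3; needs |A ∩ B| < |A ∖ B| — true.
(c) row B: |A| = 9, |A ∩ B| = 3; needs |A ∩ B| / |A| ≤ 2/5 — true.
(d) row C: |A| = 7, |A ∩ B| = 3; needs |A ∩ B| < |A ∖ B| — true.
(e) row E: |A| = 5, |A ∩ B| = 4; needs |A ∩ B| > 3 — true.

5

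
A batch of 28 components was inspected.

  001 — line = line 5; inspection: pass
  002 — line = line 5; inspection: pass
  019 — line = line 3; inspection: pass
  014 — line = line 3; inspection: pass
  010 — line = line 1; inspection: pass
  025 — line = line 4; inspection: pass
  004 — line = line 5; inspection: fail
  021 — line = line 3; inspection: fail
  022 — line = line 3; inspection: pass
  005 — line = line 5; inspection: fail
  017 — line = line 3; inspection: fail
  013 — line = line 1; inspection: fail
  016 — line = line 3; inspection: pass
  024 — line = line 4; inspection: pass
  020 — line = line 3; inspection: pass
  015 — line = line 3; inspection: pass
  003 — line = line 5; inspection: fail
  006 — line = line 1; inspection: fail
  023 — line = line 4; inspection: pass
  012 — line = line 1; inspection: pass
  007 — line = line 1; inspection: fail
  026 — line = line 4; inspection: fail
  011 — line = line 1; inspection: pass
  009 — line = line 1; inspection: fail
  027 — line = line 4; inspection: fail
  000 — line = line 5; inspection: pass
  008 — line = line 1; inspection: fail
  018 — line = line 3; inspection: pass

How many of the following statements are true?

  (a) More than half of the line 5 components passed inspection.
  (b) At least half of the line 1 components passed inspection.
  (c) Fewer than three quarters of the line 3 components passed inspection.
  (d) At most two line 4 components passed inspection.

(a) line 5: |A| = 6, |A ∩ B| = 3; needs |A ∩ B| > |A ∖ B| — false.
(b) line 1: |A| = 8, |A ∩ B| = 3; needs |A ∩ B| ≥ |A ∖ B| — false.
(c) line 3: |A| = 9, |A ∩ B| = 7; needs |A ∩ B| / |A| < 3/4 — false.
(d) line 4: |A| = 5, |A ∩ B| = 3; needs |A ∩ B| ≤ 2 — false.

0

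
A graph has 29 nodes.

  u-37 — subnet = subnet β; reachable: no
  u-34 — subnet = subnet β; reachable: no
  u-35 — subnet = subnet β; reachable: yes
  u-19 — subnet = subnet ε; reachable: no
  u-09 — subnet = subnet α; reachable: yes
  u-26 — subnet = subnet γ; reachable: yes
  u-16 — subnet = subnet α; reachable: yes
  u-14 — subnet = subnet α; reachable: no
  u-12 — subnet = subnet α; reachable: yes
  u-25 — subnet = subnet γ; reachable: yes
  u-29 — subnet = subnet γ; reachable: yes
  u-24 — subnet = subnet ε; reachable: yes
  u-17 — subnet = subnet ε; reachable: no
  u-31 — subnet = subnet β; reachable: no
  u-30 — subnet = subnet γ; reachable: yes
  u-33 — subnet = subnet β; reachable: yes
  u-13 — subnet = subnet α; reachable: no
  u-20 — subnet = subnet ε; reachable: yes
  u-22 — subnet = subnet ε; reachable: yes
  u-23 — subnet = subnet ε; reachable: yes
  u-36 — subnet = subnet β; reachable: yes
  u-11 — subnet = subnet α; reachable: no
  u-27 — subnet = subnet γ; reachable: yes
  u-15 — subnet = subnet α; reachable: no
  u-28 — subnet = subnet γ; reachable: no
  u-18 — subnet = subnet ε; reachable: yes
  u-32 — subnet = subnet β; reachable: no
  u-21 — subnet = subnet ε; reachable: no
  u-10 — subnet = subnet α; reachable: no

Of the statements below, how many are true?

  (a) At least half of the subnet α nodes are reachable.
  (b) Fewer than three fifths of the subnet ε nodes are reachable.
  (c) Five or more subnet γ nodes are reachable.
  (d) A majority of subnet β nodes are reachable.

1

(a) subnet α: |A| = 8, |A ∩ B| = 3; needs |A ∩ B| ≥ |A ∖ B| — false.
(b) subnet ε: |A| = 8, |A ∩ B| = 5; needs |A ∩ B| / |A| < 3/5 — false.
(c) subnet γ: |A| = 6, |A ∩ B| = 5; needs |A ∩ B| ≥ 5 — true.
(d) subnet β: |A| = 7, |A ∩ B| = 3; needs |A ∩ B| > |A ∖ B| — false.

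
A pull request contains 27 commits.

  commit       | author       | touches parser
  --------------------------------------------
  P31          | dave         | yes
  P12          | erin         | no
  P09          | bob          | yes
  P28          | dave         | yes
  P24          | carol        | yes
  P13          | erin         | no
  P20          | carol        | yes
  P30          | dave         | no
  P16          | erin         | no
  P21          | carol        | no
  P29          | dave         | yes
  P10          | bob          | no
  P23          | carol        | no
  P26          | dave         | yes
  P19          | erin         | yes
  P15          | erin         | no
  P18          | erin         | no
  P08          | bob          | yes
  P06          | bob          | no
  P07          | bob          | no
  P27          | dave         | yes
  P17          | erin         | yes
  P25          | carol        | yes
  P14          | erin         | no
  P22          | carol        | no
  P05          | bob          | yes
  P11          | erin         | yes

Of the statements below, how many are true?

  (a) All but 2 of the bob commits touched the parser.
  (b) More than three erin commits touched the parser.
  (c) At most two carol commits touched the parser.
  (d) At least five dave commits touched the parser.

(a) bob: |A| = 6, |A ∩ B| = 3; needs |A ∖ B| = 2 — false.
(b) erin: |A| = 9, |A ∩ B| = 3; needs |A ∩ B| > 3 — false.
(c) carol: |A| = 6, |A ∩ B| = 3; needs |A ∩ B| ≤ 2 — false.
(d) dave: |A| = 6, |A ∩ B| = 5; needs |A ∩ B| ≥ 5 — true.

1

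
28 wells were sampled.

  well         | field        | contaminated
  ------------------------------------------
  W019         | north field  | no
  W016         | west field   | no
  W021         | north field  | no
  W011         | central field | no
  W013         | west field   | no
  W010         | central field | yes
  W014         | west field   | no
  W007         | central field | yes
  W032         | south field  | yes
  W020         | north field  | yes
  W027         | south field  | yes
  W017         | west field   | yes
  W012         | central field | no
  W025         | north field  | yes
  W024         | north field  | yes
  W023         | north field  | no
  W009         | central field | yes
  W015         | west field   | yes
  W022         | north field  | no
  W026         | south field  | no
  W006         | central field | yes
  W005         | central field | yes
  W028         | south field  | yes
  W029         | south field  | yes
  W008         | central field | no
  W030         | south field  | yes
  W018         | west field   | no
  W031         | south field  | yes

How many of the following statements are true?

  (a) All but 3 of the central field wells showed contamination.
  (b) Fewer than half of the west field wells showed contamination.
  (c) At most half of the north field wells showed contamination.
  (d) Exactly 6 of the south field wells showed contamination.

4

(a) central field: |A| = 8, |A ∩ B| = 5; needs |A ∖ B| = 3 — true.
(b) west field: |A| = 6, |A ∩ B| = 2; needs |A ∩ B| < |A ∖ B| — true.
(c) north field: |A| = 7, |A ∩ B| = 3; needs |A ∩ B| ≤ |A ∖ B| — true.
(d) south field: |A| = 7, |A ∩ B| = 6; needs |A ∩ B| = 6 — true.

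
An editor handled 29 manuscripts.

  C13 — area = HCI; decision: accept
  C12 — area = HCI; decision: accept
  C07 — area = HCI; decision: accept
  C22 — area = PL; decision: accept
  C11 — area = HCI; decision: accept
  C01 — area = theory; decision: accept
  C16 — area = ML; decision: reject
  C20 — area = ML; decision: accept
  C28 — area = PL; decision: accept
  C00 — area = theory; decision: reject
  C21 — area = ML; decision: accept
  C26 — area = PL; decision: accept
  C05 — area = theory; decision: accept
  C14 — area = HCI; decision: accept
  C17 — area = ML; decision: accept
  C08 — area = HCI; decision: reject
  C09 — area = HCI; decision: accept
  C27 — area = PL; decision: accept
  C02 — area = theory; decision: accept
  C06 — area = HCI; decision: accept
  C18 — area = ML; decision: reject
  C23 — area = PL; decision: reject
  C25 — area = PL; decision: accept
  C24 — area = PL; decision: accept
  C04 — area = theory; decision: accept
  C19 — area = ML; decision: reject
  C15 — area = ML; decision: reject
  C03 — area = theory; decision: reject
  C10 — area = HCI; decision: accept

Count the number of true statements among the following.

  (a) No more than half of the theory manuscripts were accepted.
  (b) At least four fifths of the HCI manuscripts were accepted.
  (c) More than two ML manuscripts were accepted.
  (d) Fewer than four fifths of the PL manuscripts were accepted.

(a) theory: |A| = 6, |A ∩ B| = 4; needs |A ∩ B| ≤ |A ∖ B| — false.
(b) HCI: |A| = 9, |A ∩ B| = 8; needs |A ∩ B| / |A| ≥ 4/5 — true.
(c) ML: |A| = 7, |A ∩ B| = 3; needs |A ∩ B| > 2 — true.
(d) PL: |A| = 7, |A ∩ B| = 6; needs |A ∩ B| / |A| < 4/5 — false.

2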